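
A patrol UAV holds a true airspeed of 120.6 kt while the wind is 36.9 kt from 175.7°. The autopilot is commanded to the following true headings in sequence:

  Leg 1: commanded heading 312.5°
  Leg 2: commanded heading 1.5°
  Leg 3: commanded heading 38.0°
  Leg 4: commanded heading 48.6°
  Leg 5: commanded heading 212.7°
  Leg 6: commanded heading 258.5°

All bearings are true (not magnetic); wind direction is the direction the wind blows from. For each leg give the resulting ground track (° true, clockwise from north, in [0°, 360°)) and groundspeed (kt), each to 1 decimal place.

Leg 1: heading 312.5°; drift +9.7° → track 322.2°, groundspeed 149.6 kt
Leg 2: heading 1.5°; drift -1.4° → track 0.1°, groundspeed 157.4 kt
Leg 3: heading 38.0°; drift -9.5° → track 28.5°, groundspeed 150.0 kt
Leg 4: heading 48.6°; drift -11.6° → track 37.0°, groundspeed 145.9 kt
Leg 5: heading 212.7°; drift +13.7° → track 226.4°, groundspeed 93.8 kt
Leg 6: heading 258.5°; drift +17.5° → track 276.0°, groundspeed 121.6 kt

Leg 1: track=322.2°, groundspeed=149.6 kt
Leg 2: track=0.1°, groundspeed=157.4 kt
Leg 3: track=28.5°, groundspeed=150.0 kt
Leg 4: track=37.0°, groundspeed=145.9 kt
Leg 5: track=226.4°, groundspeed=93.8 kt
Leg 6: track=276.0°, groundspeed=121.6 kt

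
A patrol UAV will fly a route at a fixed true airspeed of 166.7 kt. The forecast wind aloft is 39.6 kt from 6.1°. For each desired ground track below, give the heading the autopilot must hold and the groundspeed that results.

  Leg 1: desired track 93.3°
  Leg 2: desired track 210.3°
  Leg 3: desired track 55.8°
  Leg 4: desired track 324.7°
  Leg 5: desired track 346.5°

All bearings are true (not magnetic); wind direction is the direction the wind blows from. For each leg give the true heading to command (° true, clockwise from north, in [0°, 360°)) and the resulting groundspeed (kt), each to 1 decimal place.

Leg 1: desired track 93.3°; wind correction -13.7° → command heading 79.6°, groundspeed 160.0 kt
Leg 2: desired track 210.3°; wind correction +5.6° → command heading 215.9°, groundspeed 202.0 kt
Leg 3: desired track 55.8°; wind correction -10.4° → command heading 45.4°, groundspeed 138.3 kt
Leg 4: desired track 324.7°; wind correction +9.0° → command heading 333.7°, groundspeed 134.9 kt
Leg 5: desired track 346.5°; wind correction +4.6° → command heading 351.1°, groundspeed 128.9 kt

Leg 1: heading=79.6°, groundspeed=160.0 kt
Leg 2: heading=215.9°, groundspeed=202.0 kt
Leg 3: heading=45.4°, groundspeed=138.3 kt
Leg 4: heading=333.7°, groundspeed=134.9 kt
Leg 5: heading=351.1°, groundspeed=128.9 kt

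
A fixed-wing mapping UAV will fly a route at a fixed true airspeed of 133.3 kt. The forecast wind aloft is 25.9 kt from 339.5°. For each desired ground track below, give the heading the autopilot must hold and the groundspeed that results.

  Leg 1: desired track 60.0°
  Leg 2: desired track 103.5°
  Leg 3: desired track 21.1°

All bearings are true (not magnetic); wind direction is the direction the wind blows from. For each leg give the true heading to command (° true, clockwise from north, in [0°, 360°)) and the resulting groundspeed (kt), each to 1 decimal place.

Leg 1: desired track 60.0°; wind correction -11.0° → command heading 49.0°, groundspeed 126.6 kt
Leg 2: desired track 103.5°; wind correction -9.3° → command heading 94.2°, groundspeed 146.0 kt
Leg 3: desired track 21.1°; wind correction -7.4° → command heading 13.7°, groundspeed 112.8 kt

Leg 1: heading=49.0°, groundspeed=126.6 kt
Leg 2: heading=94.2°, groundspeed=146.0 kt
Leg 3: heading=13.7°, groundspeed=112.8 kt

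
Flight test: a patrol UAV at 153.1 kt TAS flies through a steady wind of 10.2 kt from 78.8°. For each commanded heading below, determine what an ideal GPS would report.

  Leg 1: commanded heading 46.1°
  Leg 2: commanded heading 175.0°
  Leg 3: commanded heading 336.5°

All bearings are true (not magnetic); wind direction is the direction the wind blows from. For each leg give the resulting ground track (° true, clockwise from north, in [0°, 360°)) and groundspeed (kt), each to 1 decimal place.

Leg 1: track=43.9°, groundspeed=144.6 kt
Leg 2: track=178.8°, groundspeed=154.5 kt
Leg 3: track=332.8°, groundspeed=155.6 kt

Leg 1: heading 46.1°; drift -2.2° → track 43.9°, groundspeed 144.6 kt
Leg 2: heading 175.0°; drift +3.8° → track 178.8°, groundspeed 154.5 kt
Leg 3: heading 336.5°; drift -3.7° → track 332.8°, groundspeed 155.6 kt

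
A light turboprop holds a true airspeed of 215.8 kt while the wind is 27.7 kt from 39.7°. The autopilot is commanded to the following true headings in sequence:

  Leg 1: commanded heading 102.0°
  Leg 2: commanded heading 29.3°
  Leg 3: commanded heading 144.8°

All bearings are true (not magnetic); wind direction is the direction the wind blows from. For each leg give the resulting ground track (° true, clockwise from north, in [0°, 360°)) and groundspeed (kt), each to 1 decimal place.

Leg 1: heading 102.0°; drift +6.9° → track 108.9°, groundspeed 204.4 kt
Leg 2: heading 29.3°; drift -1.5° → track 27.8°, groundspeed 188.6 kt
Leg 3: heading 144.8°; drift +6.8° → track 151.6°, groundspeed 224.6 kt

Leg 1: track=108.9°, groundspeed=204.4 kt
Leg 2: track=27.8°, groundspeed=188.6 kt
Leg 3: track=151.6°, groundspeed=224.6 kt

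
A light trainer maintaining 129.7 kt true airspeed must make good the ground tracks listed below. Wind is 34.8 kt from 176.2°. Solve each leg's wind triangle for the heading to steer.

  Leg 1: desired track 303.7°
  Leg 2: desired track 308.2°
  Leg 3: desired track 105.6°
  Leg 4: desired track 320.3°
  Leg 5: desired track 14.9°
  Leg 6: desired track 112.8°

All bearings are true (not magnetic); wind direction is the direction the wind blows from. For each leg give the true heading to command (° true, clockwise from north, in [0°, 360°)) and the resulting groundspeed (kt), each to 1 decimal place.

Leg 1: heading=291.4°, groundspeed=147.9 kt
Leg 2: heading=296.7°, groundspeed=150.4 kt
Leg 3: heading=120.3°, groundspeed=113.9 kt
Leg 4: heading=311.2°, groundspeed=156.3 kt
Leg 5: heading=19.8°, groundspeed=162.2 kt
Leg 6: heading=126.7°, groundspeed=110.3 kt

Leg 1: desired track 303.7°; wind correction -12.3° → command heading 291.4°, groundspeed 147.9 kt
Leg 2: desired track 308.2°; wind correction -11.5° → command heading 296.7°, groundspeed 150.4 kt
Leg 3: desired track 105.6°; wind correction +14.7° → command heading 120.3°, groundspeed 113.9 kt
Leg 4: desired track 320.3°; wind correction -9.1° → command heading 311.2°, groundspeed 156.3 kt
Leg 5: desired track 14.9°; wind correction +4.9° → command heading 19.8°, groundspeed 162.2 kt
Leg 6: desired track 112.8°; wind correction +13.9° → command heading 126.7°, groundspeed 110.3 kt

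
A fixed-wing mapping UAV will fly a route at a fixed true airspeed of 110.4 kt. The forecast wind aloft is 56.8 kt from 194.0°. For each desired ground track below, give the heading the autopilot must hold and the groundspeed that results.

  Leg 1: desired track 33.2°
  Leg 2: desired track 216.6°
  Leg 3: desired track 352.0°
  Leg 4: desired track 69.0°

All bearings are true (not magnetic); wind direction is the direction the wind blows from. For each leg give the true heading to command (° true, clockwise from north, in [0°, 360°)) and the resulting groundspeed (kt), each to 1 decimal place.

Leg 1: heading=42.9°, groundspeed=162.4 kt
Leg 2: heading=205.2°, groundspeed=55.8 kt
Leg 3: heading=340.9°, groundspeed=161.0 kt
Leg 4: heading=93.9°, groundspeed=132.7 kt

Leg 1: desired track 33.2°; wind correction +9.7° → command heading 42.9°, groundspeed 162.4 kt
Leg 2: desired track 216.6°; wind correction -11.4° → command heading 205.2°, groundspeed 55.8 kt
Leg 3: desired track 352.0°; wind correction -11.1° → command heading 340.9°, groundspeed 161.0 kt
Leg 4: desired track 69.0°; wind correction +24.9° → command heading 93.9°, groundspeed 132.7 kt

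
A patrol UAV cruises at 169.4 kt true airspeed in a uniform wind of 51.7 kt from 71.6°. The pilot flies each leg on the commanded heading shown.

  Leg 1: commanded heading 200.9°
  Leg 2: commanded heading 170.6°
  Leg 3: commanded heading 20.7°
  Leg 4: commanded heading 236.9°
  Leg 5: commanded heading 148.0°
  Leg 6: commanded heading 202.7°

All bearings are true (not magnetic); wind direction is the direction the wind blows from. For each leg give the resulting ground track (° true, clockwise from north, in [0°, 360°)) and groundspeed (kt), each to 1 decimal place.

Leg 1: heading 200.9°; drift +11.2° → track 212.1°, groundspeed 206.1 kt
Leg 2: heading 170.6°; drift +16.1° → track 186.7°, groundspeed 184.7 kt
Leg 3: heading 20.7°; drift -16.3° → track 4.4°, groundspeed 142.6 kt
Leg 4: heading 236.9°; drift +3.4° → track 240.3°, groundspeed 219.8 kt
Leg 5: heading 148.0°; drift +17.7° → track 165.7°, groundspeed 165.1 kt
Leg 6: heading 202.7°; drift +10.8° → track 213.5°, groundspeed 207.1 kt

Leg 1: track=212.1°, groundspeed=206.1 kt
Leg 2: track=186.7°, groundspeed=184.7 kt
Leg 3: track=4.4°, groundspeed=142.6 kt
Leg 4: track=240.3°, groundspeed=219.8 kt
Leg 5: track=165.7°, groundspeed=165.1 kt
Leg 6: track=213.5°, groundspeed=207.1 kt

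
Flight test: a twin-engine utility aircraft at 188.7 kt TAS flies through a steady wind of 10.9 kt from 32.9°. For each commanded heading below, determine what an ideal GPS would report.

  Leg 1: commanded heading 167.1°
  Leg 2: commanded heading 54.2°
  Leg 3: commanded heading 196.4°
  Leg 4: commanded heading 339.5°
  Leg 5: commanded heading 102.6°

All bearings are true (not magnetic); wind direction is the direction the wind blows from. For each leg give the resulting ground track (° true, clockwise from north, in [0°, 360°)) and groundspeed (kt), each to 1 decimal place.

Leg 1: heading 167.1°; drift +2.3° → track 169.4°, groundspeed 196.5 kt
Leg 2: heading 54.2°; drift +1.3° → track 55.5°, groundspeed 178.6 kt
Leg 3: heading 196.4°; drift +0.9° → track 197.3°, groundspeed 199.2 kt
Leg 4: heading 339.5°; drift -2.7° → track 336.8°, groundspeed 182.4 kt
Leg 5: heading 102.6°; drift +3.2° → track 105.8°, groundspeed 185.2 kt

Leg 1: track=169.4°, groundspeed=196.5 kt
Leg 2: track=55.5°, groundspeed=178.6 kt
Leg 3: track=197.3°, groundspeed=199.2 kt
Leg 4: track=336.8°, groundspeed=182.4 kt
Leg 5: track=105.8°, groundspeed=185.2 kt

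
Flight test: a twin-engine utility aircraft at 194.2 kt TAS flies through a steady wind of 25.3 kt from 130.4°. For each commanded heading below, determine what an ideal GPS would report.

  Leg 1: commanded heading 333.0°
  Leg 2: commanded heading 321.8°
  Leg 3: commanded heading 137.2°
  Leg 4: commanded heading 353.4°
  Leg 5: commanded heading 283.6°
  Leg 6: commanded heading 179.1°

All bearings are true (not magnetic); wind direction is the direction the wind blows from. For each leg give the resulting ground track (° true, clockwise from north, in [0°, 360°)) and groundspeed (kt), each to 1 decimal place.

Leg 1: heading 333.0°; drift -2.6° → track 330.4°, groundspeed 217.8 kt
Leg 2: heading 321.8°; drift -1.3° → track 320.5°, groundspeed 219.1 kt
Leg 3: heading 137.2°; drift +1.0° → track 138.2°, groundspeed 169.1 kt
Leg 4: heading 353.4°; drift -4.6° → track 348.8°, groundspeed 213.4 kt
Leg 5: heading 283.6°; drift +3.0° → track 286.6°, groundspeed 217.1 kt
Leg 6: heading 179.1°; drift +6.1° → track 185.2°, groundspeed 178.5 kt

Leg 1: track=330.4°, groundspeed=217.8 kt
Leg 2: track=320.5°, groundspeed=219.1 kt
Leg 3: track=138.2°, groundspeed=169.1 kt
Leg 4: track=348.8°, groundspeed=213.4 kt
Leg 5: track=286.6°, groundspeed=217.1 kt
Leg 6: track=185.2°, groundspeed=178.5 kt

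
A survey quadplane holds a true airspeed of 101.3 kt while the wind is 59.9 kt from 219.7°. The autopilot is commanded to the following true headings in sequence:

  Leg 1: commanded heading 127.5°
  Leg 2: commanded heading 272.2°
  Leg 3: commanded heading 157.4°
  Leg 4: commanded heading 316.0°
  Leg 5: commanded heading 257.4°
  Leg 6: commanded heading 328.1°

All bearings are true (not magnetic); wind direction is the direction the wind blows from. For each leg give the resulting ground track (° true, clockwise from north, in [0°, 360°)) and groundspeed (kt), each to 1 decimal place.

Leg 1: heading 127.5°; drift -30.0° → track 97.5°, groundspeed 119.6 kt
Leg 2: heading 272.2°; drift +36.2° → track 308.4°, groundspeed 80.4 kt
Leg 3: heading 157.4°; drift -35.8° → track 121.6°, groundspeed 90.6 kt
Leg 4: heading 316.0°; drift +28.9° → track 344.9°, groundspeed 123.2 kt
Leg 5: heading 257.4°; drift +34.2° → track 291.6°, groundspeed 65.2 kt
Leg 6: heading 328.1°; drift +25.3° → track 353.4°, groundspeed 133.0 kt

Leg 1: track=97.5°, groundspeed=119.6 kt
Leg 2: track=308.4°, groundspeed=80.4 kt
Leg 3: track=121.6°, groundspeed=90.6 kt
Leg 4: track=344.9°, groundspeed=123.2 kt
Leg 5: track=291.6°, groundspeed=65.2 kt
Leg 6: track=353.4°, groundspeed=133.0 kt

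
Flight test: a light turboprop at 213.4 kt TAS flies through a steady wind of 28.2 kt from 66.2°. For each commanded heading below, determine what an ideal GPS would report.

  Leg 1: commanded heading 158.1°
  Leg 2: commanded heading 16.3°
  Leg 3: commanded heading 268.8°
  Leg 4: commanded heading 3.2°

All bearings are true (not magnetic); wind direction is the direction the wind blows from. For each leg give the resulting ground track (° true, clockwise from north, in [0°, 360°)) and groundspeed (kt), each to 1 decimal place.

Leg 1: track=165.6°, groundspeed=216.2 kt
Leg 2: track=10.0°, groundspeed=196.4 kt
Leg 3: track=266.2°, groundspeed=239.7 kt
Leg 4: track=356.1°, groundspeed=202.2 kt

Leg 1: heading 158.1°; drift +7.5° → track 165.6°, groundspeed 216.2 kt
Leg 2: heading 16.3°; drift -6.3° → track 10.0°, groundspeed 196.4 kt
Leg 3: heading 268.8°; drift -2.6° → track 266.2°, groundspeed 239.7 kt
Leg 4: heading 3.2°; drift -7.1° → track 356.1°, groundspeed 202.2 kt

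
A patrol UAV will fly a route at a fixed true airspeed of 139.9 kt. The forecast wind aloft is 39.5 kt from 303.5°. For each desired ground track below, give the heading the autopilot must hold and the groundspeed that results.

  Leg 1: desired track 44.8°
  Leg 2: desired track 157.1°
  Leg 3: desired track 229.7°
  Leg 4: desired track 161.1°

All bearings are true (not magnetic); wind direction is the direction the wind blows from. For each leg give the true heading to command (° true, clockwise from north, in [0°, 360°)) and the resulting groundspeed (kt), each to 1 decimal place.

Leg 1: desired track 44.8°; wind correction -16.1° → command heading 28.7°, groundspeed 142.2 kt
Leg 2: desired track 157.1°; wind correction +9.0° → command heading 166.1°, groundspeed 171.1 kt
Leg 3: desired track 229.7°; wind correction +15.7° → command heading 245.4°, groundspeed 123.6 kt
Leg 4: desired track 161.1°; wind correction +9.9° → command heading 171.0°, groundspeed 169.1 kt

Leg 1: heading=28.7°, groundspeed=142.2 kt
Leg 2: heading=166.1°, groundspeed=171.1 kt
Leg 3: heading=245.4°, groundspeed=123.6 kt
Leg 4: heading=171.0°, groundspeed=169.1 kt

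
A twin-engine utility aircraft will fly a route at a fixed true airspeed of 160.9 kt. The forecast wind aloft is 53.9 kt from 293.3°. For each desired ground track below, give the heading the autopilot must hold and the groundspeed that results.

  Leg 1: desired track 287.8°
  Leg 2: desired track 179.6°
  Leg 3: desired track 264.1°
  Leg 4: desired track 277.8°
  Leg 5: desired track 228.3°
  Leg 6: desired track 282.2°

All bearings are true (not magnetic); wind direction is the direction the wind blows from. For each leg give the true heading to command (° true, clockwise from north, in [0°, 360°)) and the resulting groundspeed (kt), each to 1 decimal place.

Leg 1: desired track 287.8°; wind correction +1.8° → command heading 289.6°, groundspeed 107.2 kt
Leg 2: desired track 179.6°; wind correction +17.9° → command heading 197.5°, groundspeed 174.8 kt
Leg 3: desired track 264.1°; wind correction +9.4° → command heading 273.5°, groundspeed 111.7 kt
Leg 4: desired track 277.8°; wind correction +5.1° → command heading 282.9°, groundspeed 108.3 kt
Leg 5: desired track 228.3°; wind correction +17.7° → command heading 246.0°, groundspeed 130.5 kt
Leg 6: desired track 282.2°; wind correction +3.7° → command heading 285.9°, groundspeed 107.7 kt

Leg 1: heading=289.6°, groundspeed=107.2 kt
Leg 2: heading=197.5°, groundspeed=174.8 kt
Leg 3: heading=273.5°, groundspeed=111.7 kt
Leg 4: heading=282.9°, groundspeed=108.3 kt
Leg 5: heading=246.0°, groundspeed=130.5 kt
Leg 6: heading=285.9°, groundspeed=107.7 kt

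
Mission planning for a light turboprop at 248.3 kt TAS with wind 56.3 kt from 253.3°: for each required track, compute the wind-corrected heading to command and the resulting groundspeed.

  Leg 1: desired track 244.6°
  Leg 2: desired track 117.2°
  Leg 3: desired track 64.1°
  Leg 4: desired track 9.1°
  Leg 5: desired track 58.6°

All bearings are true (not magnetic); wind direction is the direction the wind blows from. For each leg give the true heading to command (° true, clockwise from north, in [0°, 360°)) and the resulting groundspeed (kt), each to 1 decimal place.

Leg 1: desired track 244.6°; wind correction +2.0° → command heading 246.6°, groundspeed 192.5 kt
Leg 2: desired track 117.2°; wind correction +9.0° → command heading 126.2°, groundspeed 285.8 kt
Leg 3: desired track 64.1°; wind correction -2.1° → command heading 62.0°, groundspeed 303.7 kt
Leg 4: desired track 9.1°; wind correction -11.8° → command heading 357.3°, groundspeed 267.6 kt
Leg 5: desired track 58.6°; wind correction -3.3° → command heading 55.3°, groundspeed 302.3 kt

Leg 1: heading=246.6°, groundspeed=192.5 kt
Leg 2: heading=126.2°, groundspeed=285.8 kt
Leg 3: heading=62.0°, groundspeed=303.7 kt
Leg 4: heading=357.3°, groundspeed=267.6 kt
Leg 5: heading=55.3°, groundspeed=302.3 kt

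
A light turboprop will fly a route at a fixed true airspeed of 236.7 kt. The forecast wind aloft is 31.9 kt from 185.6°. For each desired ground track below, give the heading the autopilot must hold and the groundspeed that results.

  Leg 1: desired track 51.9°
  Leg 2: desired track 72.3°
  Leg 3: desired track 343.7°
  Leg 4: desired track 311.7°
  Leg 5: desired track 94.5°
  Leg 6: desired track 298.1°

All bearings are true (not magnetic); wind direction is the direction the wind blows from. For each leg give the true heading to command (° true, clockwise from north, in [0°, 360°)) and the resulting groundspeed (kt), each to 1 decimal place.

Leg 1: desired track 51.9°; wind correction +5.6° → command heading 57.5°, groundspeed 257.6 kt
Leg 2: desired track 72.3°; wind correction +7.1° → command heading 79.4°, groundspeed 247.5 kt
Leg 3: desired track 343.7°; wind correction -2.9° → command heading 340.8°, groundspeed 266.0 kt
Leg 4: desired track 311.7°; wind correction -6.3° → command heading 305.4°, groundspeed 254.1 kt
Leg 5: desired track 94.5°; wind correction +7.7° → command heading 102.2°, groundspeed 235.2 kt
Leg 6: desired track 298.1°; wind correction -7.2° → command heading 290.9°, groundspeed 247.1 kt

Leg 1: heading=57.5°, groundspeed=257.6 kt
Leg 2: heading=79.4°, groundspeed=247.5 kt
Leg 3: heading=340.8°, groundspeed=266.0 kt
Leg 4: heading=305.4°, groundspeed=254.1 kt
Leg 5: heading=102.2°, groundspeed=235.2 kt
Leg 6: heading=290.9°, groundspeed=247.1 kt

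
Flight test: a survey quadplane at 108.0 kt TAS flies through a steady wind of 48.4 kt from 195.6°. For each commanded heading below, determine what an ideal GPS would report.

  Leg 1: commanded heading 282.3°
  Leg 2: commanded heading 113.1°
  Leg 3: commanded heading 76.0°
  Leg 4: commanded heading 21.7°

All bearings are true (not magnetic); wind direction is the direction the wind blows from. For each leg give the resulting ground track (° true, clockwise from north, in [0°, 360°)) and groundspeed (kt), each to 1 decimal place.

Leg 1: heading 282.3°; drift +24.7° → track 307.0°, groundspeed 115.8 kt
Leg 2: heading 113.1°; drift -25.3° → track 87.8°, groundspeed 112.4 kt
Leg 3: heading 76.0°; drift -17.7° → track 58.3°, groundspeed 138.5 kt
Leg 4: heading 21.7°; drift -1.9° → track 19.8°, groundspeed 156.2 kt

Leg 1: track=307.0°, groundspeed=115.8 kt
Leg 2: track=87.8°, groundspeed=112.4 kt
Leg 3: track=58.3°, groundspeed=138.5 kt
Leg 4: track=19.8°, groundspeed=156.2 kt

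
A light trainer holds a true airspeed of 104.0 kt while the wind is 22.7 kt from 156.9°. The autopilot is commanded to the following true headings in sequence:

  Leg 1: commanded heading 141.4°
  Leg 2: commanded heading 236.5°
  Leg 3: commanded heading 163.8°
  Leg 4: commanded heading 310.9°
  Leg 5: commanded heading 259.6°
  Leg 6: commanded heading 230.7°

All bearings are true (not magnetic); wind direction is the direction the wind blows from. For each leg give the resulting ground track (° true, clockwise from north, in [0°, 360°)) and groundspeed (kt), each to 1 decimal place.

Leg 1: heading 141.4°; drift -4.2° → track 137.2°, groundspeed 82.3 kt
Leg 2: heading 236.5°; drift +12.6° → track 249.1°, groundspeed 102.4 kt
Leg 3: heading 163.8°; drift +1.9° → track 165.7°, groundspeed 81.5 kt
Leg 4: heading 310.9°; drift +4.6° → track 315.5°, groundspeed 124.8 kt
Leg 5: heading 259.6°; drift +11.5° → track 271.1°, groundspeed 111.2 kt
Leg 6: heading 230.7°; drift +12.6° → track 243.3°, groundspeed 100.1 kt

Leg 1: track=137.2°, groundspeed=82.3 kt
Leg 2: track=249.1°, groundspeed=102.4 kt
Leg 3: track=165.7°, groundspeed=81.5 kt
Leg 4: track=315.5°, groundspeed=124.8 kt
Leg 5: track=271.1°, groundspeed=111.2 kt
Leg 6: track=243.3°, groundspeed=100.1 kt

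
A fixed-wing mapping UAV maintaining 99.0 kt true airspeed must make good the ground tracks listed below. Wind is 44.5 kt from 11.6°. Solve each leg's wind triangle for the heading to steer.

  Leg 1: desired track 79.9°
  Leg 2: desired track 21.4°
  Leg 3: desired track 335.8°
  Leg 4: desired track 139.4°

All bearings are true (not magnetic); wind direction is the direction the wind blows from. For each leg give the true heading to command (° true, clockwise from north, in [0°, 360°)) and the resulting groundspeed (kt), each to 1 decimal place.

Leg 1: desired track 79.9°; wind correction -24.7° → command heading 55.2°, groundspeed 73.5 kt
Leg 2: desired track 21.4°; wind correction -4.4° → command heading 17.0°, groundspeed 54.9 kt
Leg 3: desired track 335.8°; wind correction +15.2° → command heading 351.0°, groundspeed 59.4 kt
Leg 4: desired track 139.4°; wind correction -20.8° → command heading 118.6°, groundspeed 119.8 kt

Leg 1: heading=55.2°, groundspeed=73.5 kt
Leg 2: heading=17.0°, groundspeed=54.9 kt
Leg 3: heading=351.0°, groundspeed=59.4 kt
Leg 4: heading=118.6°, groundspeed=119.8 kt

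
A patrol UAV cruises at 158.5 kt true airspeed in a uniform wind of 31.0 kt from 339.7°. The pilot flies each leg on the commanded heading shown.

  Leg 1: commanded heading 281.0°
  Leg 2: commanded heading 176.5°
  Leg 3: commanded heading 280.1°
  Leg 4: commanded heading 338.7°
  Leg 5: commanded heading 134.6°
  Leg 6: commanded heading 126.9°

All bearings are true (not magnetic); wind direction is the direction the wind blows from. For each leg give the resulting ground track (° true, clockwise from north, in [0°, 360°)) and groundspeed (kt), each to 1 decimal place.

Leg 1: heading 281.0°; drift -10.5° → track 270.5°, groundspeed 144.8 kt
Leg 2: heading 176.5°; drift -2.7° → track 173.8°, groundspeed 188.4 kt
Leg 3: heading 280.1°; drift -10.6° → track 269.5°, groundspeed 145.3 kt
Leg 4: heading 338.7°; drift -0.2° → track 338.5°, groundspeed 127.5 kt
Leg 5: heading 134.6°; drift +4.0° → track 138.6°, groundspeed 187.0 kt
Leg 6: heading 126.9°; drift +5.2° → track 132.1°, groundspeed 185.3 kt

Leg 1: track=270.5°, groundspeed=144.8 kt
Leg 2: track=173.8°, groundspeed=188.4 kt
Leg 3: track=269.5°, groundspeed=145.3 kt
Leg 4: track=338.5°, groundspeed=127.5 kt
Leg 5: track=138.6°, groundspeed=187.0 kt
Leg 6: track=132.1°, groundspeed=185.3 kt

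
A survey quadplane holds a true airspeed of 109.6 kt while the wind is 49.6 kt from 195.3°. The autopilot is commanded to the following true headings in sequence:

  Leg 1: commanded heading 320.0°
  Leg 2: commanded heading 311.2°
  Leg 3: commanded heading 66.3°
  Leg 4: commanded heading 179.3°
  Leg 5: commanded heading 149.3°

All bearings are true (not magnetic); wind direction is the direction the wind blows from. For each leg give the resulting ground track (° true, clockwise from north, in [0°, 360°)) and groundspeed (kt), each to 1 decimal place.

Leg 1: heading 320.0°; drift +16.5° → track 336.5°, groundspeed 143.7 kt
Leg 2: heading 311.2°; drift +18.8° → track 330.0°, groundspeed 138.6 kt
Leg 3: heading 66.3°; drift -15.3° → track 51.0°, groundspeed 146.0 kt
Leg 4: heading 179.3°; drift -12.5° → track 166.8°, groundspeed 63.4 kt
Leg 5: heading 149.3°; drift -25.4° → track 123.9°, groundspeed 83.2 kt

Leg 1: track=336.5°, groundspeed=143.7 kt
Leg 2: track=330.0°, groundspeed=138.6 kt
Leg 3: track=51.0°, groundspeed=146.0 kt
Leg 4: track=166.8°, groundspeed=63.4 kt
Leg 5: track=123.9°, groundspeed=83.2 kt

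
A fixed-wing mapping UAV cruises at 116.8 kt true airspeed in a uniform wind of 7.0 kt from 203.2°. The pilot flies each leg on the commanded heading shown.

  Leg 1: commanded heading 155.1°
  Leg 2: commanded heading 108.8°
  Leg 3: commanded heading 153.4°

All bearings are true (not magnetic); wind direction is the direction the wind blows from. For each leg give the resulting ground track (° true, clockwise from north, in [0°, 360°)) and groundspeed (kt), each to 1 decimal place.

Leg 1: heading 155.1°; drift -2.7° → track 152.4°, groundspeed 112.2 kt
Leg 2: heading 108.8°; drift -3.4° → track 105.4°, groundspeed 117.5 kt
Leg 3: heading 153.4°; drift -2.7° → track 150.7°, groundspeed 112.4 kt

Leg 1: track=152.4°, groundspeed=112.2 kt
Leg 2: track=105.4°, groundspeed=117.5 kt
Leg 3: track=150.7°, groundspeed=112.4 kt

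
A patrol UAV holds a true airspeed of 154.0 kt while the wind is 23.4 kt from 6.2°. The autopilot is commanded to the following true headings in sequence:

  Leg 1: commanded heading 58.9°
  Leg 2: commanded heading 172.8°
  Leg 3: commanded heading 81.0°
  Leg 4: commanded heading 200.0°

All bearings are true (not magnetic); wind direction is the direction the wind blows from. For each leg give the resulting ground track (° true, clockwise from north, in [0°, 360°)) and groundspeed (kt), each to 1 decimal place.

Leg 1: track=66.5°, groundspeed=141.1 kt
Leg 2: track=174.6°, groundspeed=176.8 kt
Leg 3: track=89.7°, groundspeed=149.6 kt
Leg 4: track=198.2°, groundspeed=176.8 kt

Leg 1: heading 58.9°; drift +7.6° → track 66.5°, groundspeed 141.1 kt
Leg 2: heading 172.8°; drift +1.8° → track 174.6°, groundspeed 176.8 kt
Leg 3: heading 81.0°; drift +8.7° → track 89.7°, groundspeed 149.6 kt
Leg 4: heading 200.0°; drift -1.8° → track 198.2°, groundspeed 176.8 kt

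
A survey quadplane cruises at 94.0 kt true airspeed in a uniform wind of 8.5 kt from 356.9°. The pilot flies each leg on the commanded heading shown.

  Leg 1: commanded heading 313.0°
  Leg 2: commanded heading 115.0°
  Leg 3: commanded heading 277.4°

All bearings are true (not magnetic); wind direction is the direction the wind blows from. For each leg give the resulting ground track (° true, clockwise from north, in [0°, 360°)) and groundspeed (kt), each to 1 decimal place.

Leg 1: track=309.2°, groundspeed=88.1 kt
Leg 2: track=119.4°, groundspeed=98.3 kt
Leg 3: track=272.2°, groundspeed=92.8 kt

Leg 1: heading 313.0°; drift -3.8° → track 309.2°, groundspeed 88.1 kt
Leg 2: heading 115.0°; drift +4.4° → track 119.4°, groundspeed 98.3 kt
Leg 3: heading 277.4°; drift -5.2° → track 272.2°, groundspeed 92.8 kt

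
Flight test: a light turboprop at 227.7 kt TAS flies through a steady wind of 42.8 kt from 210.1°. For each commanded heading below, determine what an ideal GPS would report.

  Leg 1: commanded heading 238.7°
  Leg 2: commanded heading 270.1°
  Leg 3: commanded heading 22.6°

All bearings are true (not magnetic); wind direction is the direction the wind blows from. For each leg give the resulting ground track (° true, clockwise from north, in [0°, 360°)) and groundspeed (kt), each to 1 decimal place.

Leg 1: heading 238.7°; drift +6.2° → track 244.9°, groundspeed 191.2 kt
Leg 2: heading 270.1°; drift +10.2° → track 280.3°, groundspeed 209.6 kt
Leg 3: heading 22.6°; drift +1.2° → track 23.8°, groundspeed 270.2 kt

Leg 1: track=244.9°, groundspeed=191.2 kt
Leg 2: track=280.3°, groundspeed=209.6 kt
Leg 3: track=23.8°, groundspeed=270.2 kt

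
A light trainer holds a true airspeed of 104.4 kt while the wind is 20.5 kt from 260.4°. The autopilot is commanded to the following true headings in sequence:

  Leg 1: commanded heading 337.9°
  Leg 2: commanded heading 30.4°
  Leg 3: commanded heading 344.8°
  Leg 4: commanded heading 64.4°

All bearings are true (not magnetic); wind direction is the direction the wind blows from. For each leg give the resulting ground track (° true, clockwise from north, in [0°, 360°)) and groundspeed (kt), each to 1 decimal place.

Leg 1: heading 337.9°; drift +11.3° → track 349.2°, groundspeed 101.9 kt
Leg 2: heading 30.4°; drift +7.6° → track 38.0°, groundspeed 118.6 kt
Leg 3: heading 344.8°; drift +11.3° → track 356.1°, groundspeed 104.4 kt
Leg 4: heading 64.4°; drift +2.6° → track 67.0°, groundspeed 124.2 kt

Leg 1: track=349.2°, groundspeed=101.9 kt
Leg 2: track=38.0°, groundspeed=118.6 kt
Leg 3: track=356.1°, groundspeed=104.4 kt
Leg 4: track=67.0°, groundspeed=124.2 kt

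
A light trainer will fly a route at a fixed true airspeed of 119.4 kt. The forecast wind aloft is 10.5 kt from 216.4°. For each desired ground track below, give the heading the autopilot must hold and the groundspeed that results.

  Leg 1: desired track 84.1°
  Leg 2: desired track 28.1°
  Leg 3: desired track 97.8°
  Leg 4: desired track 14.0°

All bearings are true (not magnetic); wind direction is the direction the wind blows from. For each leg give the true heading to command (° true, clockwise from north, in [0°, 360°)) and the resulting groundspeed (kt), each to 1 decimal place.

Leg 1: desired track 84.1°; wind correction +3.7° → command heading 87.8°, groundspeed 126.2 kt
Leg 2: desired track 28.1°; wind correction -0.7° → command heading 27.4°, groundspeed 129.8 kt
Leg 3: desired track 97.8°; wind correction +4.4° → command heading 102.2°, groundspeed 124.1 kt
Leg 4: desired track 14.0°; wind correction -1.9° → command heading 12.1°, groundspeed 129.0 kt

Leg 1: heading=87.8°, groundspeed=126.2 kt
Leg 2: heading=27.4°, groundspeed=129.8 kt
Leg 3: heading=102.2°, groundspeed=124.1 kt
Leg 4: heading=12.1°, groundspeed=129.0 kt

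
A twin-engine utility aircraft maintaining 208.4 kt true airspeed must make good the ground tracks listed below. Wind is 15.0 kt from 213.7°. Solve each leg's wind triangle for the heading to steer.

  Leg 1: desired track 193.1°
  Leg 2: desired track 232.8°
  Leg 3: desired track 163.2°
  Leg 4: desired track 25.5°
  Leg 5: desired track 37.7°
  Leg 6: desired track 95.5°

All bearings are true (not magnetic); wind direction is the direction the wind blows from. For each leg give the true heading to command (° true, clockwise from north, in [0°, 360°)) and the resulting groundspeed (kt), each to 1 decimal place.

Leg 1: desired track 193.1°; wind correction +1.5° → command heading 194.6°, groundspeed 194.3 kt
Leg 2: desired track 232.8°; wind correction -1.3° → command heading 231.5°, groundspeed 194.2 kt
Leg 3: desired track 163.2°; wind correction +3.2° → command heading 166.4°, groundspeed 198.5 kt
Leg 4: desired track 25.5°; wind correction -0.6° → command heading 24.9°, groundspeed 223.2 kt
Leg 5: desired track 37.7°; wind correction +0.3° → command heading 38.0°, groundspeed 223.4 kt
Leg 6: desired track 95.5°; wind correction +3.6° → command heading 99.1°, groundspeed 215.1 kt

Leg 1: heading=194.6°, groundspeed=194.3 kt
Leg 2: heading=231.5°, groundspeed=194.2 kt
Leg 3: heading=166.4°, groundspeed=198.5 kt
Leg 4: heading=24.9°, groundspeed=223.2 kt
Leg 5: heading=38.0°, groundspeed=223.4 kt
Leg 6: heading=99.1°, groundspeed=215.1 kt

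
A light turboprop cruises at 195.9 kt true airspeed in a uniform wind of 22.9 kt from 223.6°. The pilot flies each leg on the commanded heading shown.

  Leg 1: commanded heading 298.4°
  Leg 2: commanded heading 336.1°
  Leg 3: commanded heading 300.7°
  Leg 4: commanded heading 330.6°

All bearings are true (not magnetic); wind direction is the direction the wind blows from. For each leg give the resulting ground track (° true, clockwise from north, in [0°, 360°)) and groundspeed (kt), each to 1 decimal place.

Leg 1: track=305.0°, groundspeed=191.2 kt
Leg 2: track=342.0°, groundspeed=205.8 kt
Leg 3: track=307.4°, groundspeed=192.1 kt
Leg 4: track=336.8°, groundspeed=203.8 kt

Leg 1: heading 298.4°; drift +6.6° → track 305.0°, groundspeed 191.2 kt
Leg 2: heading 336.1°; drift +5.9° → track 342.0°, groundspeed 205.8 kt
Leg 3: heading 300.7°; drift +6.7° → track 307.4°, groundspeed 192.1 kt
Leg 4: heading 330.6°; drift +6.2° → track 336.8°, groundspeed 203.8 kt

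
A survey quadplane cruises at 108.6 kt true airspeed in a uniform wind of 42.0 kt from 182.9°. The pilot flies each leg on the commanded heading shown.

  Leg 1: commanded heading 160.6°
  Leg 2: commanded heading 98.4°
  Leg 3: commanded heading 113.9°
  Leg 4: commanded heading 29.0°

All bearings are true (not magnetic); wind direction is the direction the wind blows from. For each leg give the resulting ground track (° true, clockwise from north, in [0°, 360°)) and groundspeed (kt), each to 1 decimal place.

Leg 1: heading 160.6°; drift -12.9° → track 147.7°, groundspeed 71.5 kt
Leg 2: heading 98.4°; drift -21.8° → track 76.6°, groundspeed 112.6 kt
Leg 3: heading 113.9°; drift -22.7° → track 91.2°, groundspeed 101.4 kt
Leg 4: heading 29.0°; drift -7.2° → track 21.8°, groundspeed 147.5 kt

Leg 1: track=147.7°, groundspeed=71.5 kt
Leg 2: track=76.6°, groundspeed=112.6 kt
Leg 3: track=91.2°, groundspeed=101.4 kt
Leg 4: track=21.8°, groundspeed=147.5 kt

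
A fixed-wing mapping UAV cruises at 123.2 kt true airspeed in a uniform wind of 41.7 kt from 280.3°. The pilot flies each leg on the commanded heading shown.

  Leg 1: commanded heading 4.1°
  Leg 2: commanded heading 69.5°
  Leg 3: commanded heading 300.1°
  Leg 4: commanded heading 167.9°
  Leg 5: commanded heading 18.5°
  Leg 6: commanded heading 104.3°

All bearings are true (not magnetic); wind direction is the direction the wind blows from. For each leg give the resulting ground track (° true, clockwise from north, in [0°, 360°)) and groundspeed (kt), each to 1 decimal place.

Leg 1: heading 4.1°; drift +19.3° → track 23.4°, groundspeed 125.7 kt
Leg 2: heading 69.5°; drift +7.6° → track 77.1°, groundspeed 160.4 kt
Leg 3: heading 300.1°; drift +9.5° → track 309.6°, groundspeed 85.1 kt
Leg 4: heading 167.9°; drift -15.5° → track 152.4°, groundspeed 144.3 kt
Leg 5: heading 18.5°; drift +17.7° → track 36.2°, groundspeed 135.6 kt
Leg 6: heading 104.3°; drift -1.0° → track 103.3°, groundspeed 164.8 kt

Leg 1: track=23.4°, groundspeed=125.7 kt
Leg 2: track=77.1°, groundspeed=160.4 kt
Leg 3: track=309.6°, groundspeed=85.1 kt
Leg 4: track=152.4°, groundspeed=144.3 kt
Leg 5: track=36.2°, groundspeed=135.6 kt
Leg 6: track=103.3°, groundspeed=164.8 kt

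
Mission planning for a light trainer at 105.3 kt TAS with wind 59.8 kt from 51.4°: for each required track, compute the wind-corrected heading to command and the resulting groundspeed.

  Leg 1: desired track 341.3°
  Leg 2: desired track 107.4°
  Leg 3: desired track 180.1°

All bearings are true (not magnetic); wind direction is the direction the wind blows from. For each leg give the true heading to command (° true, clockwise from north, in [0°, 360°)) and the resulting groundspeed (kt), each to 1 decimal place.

Leg 1: desired track 341.3°; wind correction +32.3° → command heading 13.6°, groundspeed 68.7 kt
Leg 2: desired track 107.4°; wind correction -28.1° → command heading 79.3°, groundspeed 59.5 kt
Leg 3: desired track 180.1°; wind correction -26.3° → command heading 153.8°, groundspeed 131.8 kt

Leg 1: heading=13.6°, groundspeed=68.7 kt
Leg 2: heading=79.3°, groundspeed=59.5 kt
Leg 3: heading=153.8°, groundspeed=131.8 kt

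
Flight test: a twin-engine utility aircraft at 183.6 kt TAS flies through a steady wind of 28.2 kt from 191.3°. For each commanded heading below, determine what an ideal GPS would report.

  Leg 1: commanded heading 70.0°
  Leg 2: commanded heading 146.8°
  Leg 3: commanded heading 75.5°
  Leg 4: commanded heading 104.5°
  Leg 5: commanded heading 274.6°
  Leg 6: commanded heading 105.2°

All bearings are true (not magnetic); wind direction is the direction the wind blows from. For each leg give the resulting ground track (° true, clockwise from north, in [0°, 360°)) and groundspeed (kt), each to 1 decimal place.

Leg 1: heading 70.0°; drift -6.9° → track 63.1°, groundspeed 199.7 kt
Leg 2: heading 146.8°; drift -6.9° → track 139.9°, groundspeed 164.7 kt
Leg 3: heading 75.5°; drift -7.4° → track 68.1°, groundspeed 197.5 kt
Leg 4: heading 104.5°; drift -8.8° → track 95.7°, groundspeed 184.2 kt
Leg 5: heading 274.6°; drift +8.8° → track 283.4°, groundspeed 182.5 kt
Leg 6: heading 105.2°; drift -8.8° → track 96.4°, groundspeed 183.8 kt

Leg 1: track=63.1°, groundspeed=199.7 kt
Leg 2: track=139.9°, groundspeed=164.7 kt
Leg 3: track=68.1°, groundspeed=197.5 kt
Leg 4: track=95.7°, groundspeed=184.2 kt
Leg 5: track=283.4°, groundspeed=182.5 kt
Leg 6: track=96.4°, groundspeed=183.8 kt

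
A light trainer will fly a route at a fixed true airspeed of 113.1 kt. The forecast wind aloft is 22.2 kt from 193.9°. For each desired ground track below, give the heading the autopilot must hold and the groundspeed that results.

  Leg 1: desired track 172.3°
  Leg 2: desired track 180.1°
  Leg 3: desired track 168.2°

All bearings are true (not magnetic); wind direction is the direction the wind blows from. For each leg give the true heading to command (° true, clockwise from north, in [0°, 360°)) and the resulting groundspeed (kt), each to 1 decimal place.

Leg 1: desired track 172.3°; wind correction +4.1° → command heading 176.4°, groundspeed 92.2 kt
Leg 2: desired track 180.1°; wind correction +2.7° → command heading 182.8°, groundspeed 91.4 kt
Leg 3: desired track 168.2°; wind correction +4.9° → command heading 173.1°, groundspeed 92.7 kt

Leg 1: heading=176.4°, groundspeed=92.2 kt
Leg 2: heading=182.8°, groundspeed=91.4 kt
Leg 3: heading=173.1°, groundspeed=92.7 kt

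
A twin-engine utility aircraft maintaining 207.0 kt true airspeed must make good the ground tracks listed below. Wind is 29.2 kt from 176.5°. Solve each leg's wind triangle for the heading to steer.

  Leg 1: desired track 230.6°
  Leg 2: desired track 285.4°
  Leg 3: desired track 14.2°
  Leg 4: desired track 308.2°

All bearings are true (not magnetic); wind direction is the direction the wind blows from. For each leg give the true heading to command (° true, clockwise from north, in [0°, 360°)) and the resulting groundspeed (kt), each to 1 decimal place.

Leg 1: desired track 230.6°; wind correction -6.6° → command heading 224.0°, groundspeed 188.5 kt
Leg 2: desired track 285.4°; wind correction -7.7° → command heading 277.7°, groundspeed 214.6 kt
Leg 3: desired track 14.2°; wind correction +2.5° → command heading 16.7°, groundspeed 234.6 kt
Leg 4: desired track 308.2°; wind correction -6.0° → command heading 302.2°, groundspeed 225.3 kt

Leg 1: heading=224.0°, groundspeed=188.5 kt
Leg 2: heading=277.7°, groundspeed=214.6 kt
Leg 3: heading=16.7°, groundspeed=234.6 kt
Leg 4: heading=302.2°, groundspeed=225.3 kt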